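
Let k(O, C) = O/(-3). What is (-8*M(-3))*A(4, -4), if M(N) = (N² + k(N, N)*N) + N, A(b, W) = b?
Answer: -96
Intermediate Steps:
k(O, C) = -O/3 (k(O, C) = O*(-⅓) = -O/3)
M(N) = N + 2*N²/3 (M(N) = (N² + (-N/3)*N) + N = (N² - N²/3) + N = 2*N²/3 + N = N + 2*N²/3)
(-8*M(-3))*A(4, -4) = -8*(-3)*(3 + 2*(-3))/3*4 = -8*(-3)*(3 - 6)/3*4 = -8*(-3)*(-3)/3*4 = -8*3*4 = -24*4 = -96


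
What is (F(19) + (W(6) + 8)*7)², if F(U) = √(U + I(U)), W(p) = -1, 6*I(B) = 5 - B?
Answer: 7253/3 + 490*√6/3 ≈ 2817.8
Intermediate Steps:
I(B) = ⅚ - B/6 (I(B) = (5 - B)/6 = ⅚ - B/6)
F(U) = √(⅚ + 5*U/6) (F(U) = √(U + (⅚ - U/6)) = √(⅚ + 5*U/6))
(F(19) + (W(6) + 8)*7)² = (√(30 + 30*19)/6 + (-1 + 8)*7)² = (√(30 + 570)/6 + 7*7)² = (√600/6 + 49)² = ((10*√6)/6 + 49)² = (5*√6/3 + 49)² = (49 + 5*√6/3)²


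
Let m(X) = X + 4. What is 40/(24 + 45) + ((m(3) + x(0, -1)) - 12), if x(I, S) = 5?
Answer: 40/69 ≈ 0.57971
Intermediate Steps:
m(X) = 4 + X
40/(24 + 45) + ((m(3) + x(0, -1)) - 12) = 40/(24 + 45) + (((4 + 3) + 5) - 12) = 40/69 + ((7 + 5) - 12) = 40*(1/69) + (12 - 12) = 40/69 + 0 = 40/69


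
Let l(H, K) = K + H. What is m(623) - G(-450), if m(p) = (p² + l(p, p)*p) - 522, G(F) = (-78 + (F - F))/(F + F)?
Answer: 174579737/150 ≈ 1.1639e+6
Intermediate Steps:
l(H, K) = H + K
G(F) = -39/F (G(F) = (-78 + 0)/((2*F)) = -39/F)
m(p) = -522 + 3*p² (m(p) = (p² + (p + p)*p) - 522 = (p² + (2*p)*p) - 522 = (p² + 2*p²) - 522 = 3*p² - 522 = -522 + 3*p²)
m(623) - G(-450) = (-522 + 3*623²) - (-39)/(-450) = (-522 + 3*388129) - (-39)*(-1)/450 = (-522 + 1164387) - 1*13/150 = 1163865 - 13/150 = 174579737/150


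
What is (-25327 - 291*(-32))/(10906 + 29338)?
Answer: -16015/40244 ≈ -0.39795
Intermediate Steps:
(-25327 - 291*(-32))/(10906 + 29338) = (-25327 + 9312)/40244 = -16015*1/40244 = -16015/40244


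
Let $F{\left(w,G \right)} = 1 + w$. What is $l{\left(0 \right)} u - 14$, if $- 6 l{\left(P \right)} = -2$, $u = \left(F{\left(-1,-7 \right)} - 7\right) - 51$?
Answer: $- \frac{100}{3} \approx -33.333$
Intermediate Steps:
$u = -58$ ($u = \left(\left(1 - 1\right) - 7\right) - 51 = \left(0 - 7\right) - 51 = -7 - 51 = -58$)
$l{\left(P \right)} = \frac{1}{3}$ ($l{\left(P \right)} = \left(- \frac{1}{6}\right) \left(-2\right) = \frac{1}{3}$)
$l{\left(0 \right)} u - 14 = \frac{1}{3} \left(-58\right) - 14 = - \frac{58}{3} - 14 = - \frac{100}{3}$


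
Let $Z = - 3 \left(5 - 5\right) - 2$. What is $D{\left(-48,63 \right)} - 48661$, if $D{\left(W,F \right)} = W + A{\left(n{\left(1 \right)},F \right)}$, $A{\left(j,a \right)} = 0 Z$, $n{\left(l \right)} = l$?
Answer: $-48709$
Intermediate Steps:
$Z = -2$ ($Z = \left(-3\right) 0 - 2 = 0 - 2 = -2$)
$A{\left(j,a \right)} = 0$ ($A{\left(j,a \right)} = 0 \left(-2\right) = 0$)
$D{\left(W,F \right)} = W$ ($D{\left(W,F \right)} = W + 0 = W$)
$D{\left(-48,63 \right)} - 48661 = -48 - 48661 = -48709$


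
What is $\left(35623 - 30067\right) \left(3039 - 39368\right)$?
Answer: $-201843924$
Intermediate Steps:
$\left(35623 - 30067\right) \left(3039 - 39368\right) = 5556 \left(-36329\right) = -201843924$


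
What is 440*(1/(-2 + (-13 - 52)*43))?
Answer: -440/2881 ≈ -0.15272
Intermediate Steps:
440*(1/(-2 + (-13 - 52)*43)) = 440*((1/43)/(-2 - 65)) = 440*((1/43)/(-67)) = 440*(-1/67*1/43) = 440*(-1/2881) = -440/2881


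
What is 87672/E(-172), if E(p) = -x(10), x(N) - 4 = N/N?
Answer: -87672/5 ≈ -17534.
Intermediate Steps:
x(N) = 5 (x(N) = 4 + N/N = 4 + 1 = 5)
E(p) = -5 (E(p) = -1*5 = -5)
87672/E(-172) = 87672/(-5) = 87672*(-⅕) = -87672/5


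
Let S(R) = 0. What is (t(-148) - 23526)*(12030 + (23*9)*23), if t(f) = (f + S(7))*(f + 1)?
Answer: -29720070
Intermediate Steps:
t(f) = f*(1 + f) (t(f) = (f + 0)*(f + 1) = f*(1 + f))
(t(-148) - 23526)*(12030 + (23*9)*23) = (-148*(1 - 148) - 23526)*(12030 + (23*9)*23) = (-148*(-147) - 23526)*(12030 + 207*23) = (21756 - 23526)*(12030 + 4761) = -1770*16791 = -29720070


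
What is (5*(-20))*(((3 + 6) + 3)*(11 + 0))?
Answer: -13200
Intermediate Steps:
(5*(-20))*(((3 + 6) + 3)*(11 + 0)) = -100*(9 + 3)*11 = -1200*11 = -100*132 = -13200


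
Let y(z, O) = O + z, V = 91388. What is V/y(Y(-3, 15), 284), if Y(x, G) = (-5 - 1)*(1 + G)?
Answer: 22847/47 ≈ 486.11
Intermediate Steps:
Y(x, G) = -6 - 6*G (Y(x, G) = -6*(1 + G) = -6 - 6*G)
V/y(Y(-3, 15), 284) = 91388/(284 + (-6 - 6*15)) = 91388/(284 + (-6 - 90)) = 91388/(284 - 96) = 91388/188 = 91388*(1/188) = 22847/47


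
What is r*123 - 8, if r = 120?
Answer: 14752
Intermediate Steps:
r*123 - 8 = 120*123 - 8 = 14760 - 8 = 14752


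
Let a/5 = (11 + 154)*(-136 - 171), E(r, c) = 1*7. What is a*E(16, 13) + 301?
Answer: -1772624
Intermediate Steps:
E(r, c) = 7
a = -253275 (a = 5*((11 + 154)*(-136 - 171)) = 5*(165*(-307)) = 5*(-50655) = -253275)
a*E(16, 13) + 301 = -253275*7 + 301 = -1772925 + 301 = -1772624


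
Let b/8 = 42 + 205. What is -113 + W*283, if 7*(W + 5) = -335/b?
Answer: -21230101/13832 ≈ -1534.9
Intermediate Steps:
b = 1976 (b = 8*(42 + 205) = 8*247 = 1976)
W = -69495/13832 (W = -5 + (-335/1976)/7 = -5 + (-335*1/1976)/7 = -5 + (⅐)*(-335/1976) = -5 - 335/13832 = -69495/13832 ≈ -5.0242)
-113 + W*283 = -113 - 69495/13832*283 = -113 - 19667085/13832 = -21230101/13832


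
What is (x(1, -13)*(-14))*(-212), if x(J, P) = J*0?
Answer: 0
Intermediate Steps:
x(J, P) = 0
(x(1, -13)*(-14))*(-212) = (0*(-14))*(-212) = 0*(-212) = 0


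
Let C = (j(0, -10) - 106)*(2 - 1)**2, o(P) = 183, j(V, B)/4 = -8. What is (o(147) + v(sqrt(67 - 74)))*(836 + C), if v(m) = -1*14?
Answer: 117962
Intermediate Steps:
v(m) = -14
j(V, B) = -32 (j(V, B) = 4*(-8) = -32)
C = -138 (C = (-32 - 106)*(2 - 1)**2 = -138*1**2 = -138*1 = -138)
(o(147) + v(sqrt(67 - 74)))*(836 + C) = (183 - 14)*(836 - 138) = 169*698 = 117962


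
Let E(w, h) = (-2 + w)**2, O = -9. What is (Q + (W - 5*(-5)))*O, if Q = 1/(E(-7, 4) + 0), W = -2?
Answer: -1864/9 ≈ -207.11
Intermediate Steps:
Q = 1/81 (Q = 1/((-2 - 7)**2 + 0) = 1/((-9)**2 + 0) = 1/(81 + 0) = 1/81 ≈ 0.012346)
(Q + (W - 5*(-5)))*O = (1/81 + (-2 - 5*(-5)))*(-9) = (1/81 + (-2 + 25))*(-9) = (1/81 + 23)*(-9) = (1864/81)*(-9) = -1864/9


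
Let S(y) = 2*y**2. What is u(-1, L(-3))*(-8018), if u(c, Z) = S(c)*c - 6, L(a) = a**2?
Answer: 64144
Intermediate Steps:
u(c, Z) = -6 + 2*c**3 (u(c, Z) = (2*c**2)*c - 6 = 2*c**3 - 6 = -6 + 2*c**3)
u(-1, L(-3))*(-8018) = (-6 + 2*(-1)**3)*(-8018) = (-6 + 2*(-1))*(-8018) = (-6 - 2)*(-8018) = -8*(-8018) = 64144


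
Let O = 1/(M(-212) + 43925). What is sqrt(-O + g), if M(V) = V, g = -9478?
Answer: I*sqrt(2012312485455)/14571 ≈ 97.355*I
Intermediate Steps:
O = 1/43713 (O = 1/(-212 + 43925) = 1/43713 ≈ 2.2876e-5)
sqrt(-O + g) = sqrt(-1*1/43713 - 9478) = sqrt(-1/43713 - 9478) = sqrt(-414311815/43713) = I*sqrt(2012312485455)/14571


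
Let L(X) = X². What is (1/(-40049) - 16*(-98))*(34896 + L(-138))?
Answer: 116802105660/1381 ≈ 8.4578e+7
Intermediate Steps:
(1/(-40049) - 16*(-98))*(34896 + L(-138)) = (1/(-40049) - 16*(-98))*(34896 + (-138)²) = (-1/40049 + 1568)*(34896 + 19044) = (62796831/40049)*53940 = 116802105660/1381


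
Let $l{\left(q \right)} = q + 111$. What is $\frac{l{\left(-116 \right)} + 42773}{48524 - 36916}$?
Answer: $\frac{5346}{1451} \approx 3.6844$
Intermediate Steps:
$l{\left(q \right)} = 111 + q$
$\frac{l{\left(-116 \right)} + 42773}{48524 - 36916} = \frac{\left(111 - 116\right) + 42773}{48524 - 36916} = \frac{-5 + 42773}{48524 - 36916} = \frac{42768}{48524 - 36916} = \frac{42768}{11608} = 42768 \cdot \frac{1}{11608} = \frac{5346}{1451}$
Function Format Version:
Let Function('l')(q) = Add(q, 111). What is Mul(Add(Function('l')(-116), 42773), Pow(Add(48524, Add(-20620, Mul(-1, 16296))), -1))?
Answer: Rational(5346, 1451) ≈ 3.6844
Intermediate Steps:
Function('l')(q) = Add(111, q)
Mul(Add(Function('l')(-116), 42773), Pow(Add(48524, Add(-20620, Mul(-1, 16296))), -1)) = Mul(Add(Add(111, -116), 42773), Pow(Add(48524, Add(-20620, Mul(-1, 16296))), -1)) = Mul(Add(-5, 42773), Pow(Add(48524, Add(-20620, -16296)), -1)) = Mul(42768, Pow(Add(48524, -36916), -1)) = Mul(42768, Pow(11608, -1)) = Mul(42768, Rational(1, 11608)) = Rational(5346, 1451)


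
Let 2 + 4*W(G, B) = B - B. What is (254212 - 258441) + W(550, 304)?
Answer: -8459/2 ≈ -4229.5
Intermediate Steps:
W(G, B) = -1/2 (W(G, B) = -1/2 + (B - B)/4 = -1/2 + (1/4)*0 = -1/2 + 0 = -1/2)
(254212 - 258441) + W(550, 304) = (254212 - 258441) - 1/2 = -4229 - 1/2 = -8459/2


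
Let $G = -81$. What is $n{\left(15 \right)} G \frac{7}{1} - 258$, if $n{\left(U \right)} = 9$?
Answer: $-5361$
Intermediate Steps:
$n{\left(15 \right)} G \frac{7}{1} - 258 = 9 \left(- 81 \cdot \frac{7}{1}\right) - 258 = 9 \left(- 81 \cdot 7 \cdot 1\right) - 258 = 9 \left(\left(-81\right) 7\right) - 258 = 9 \left(-567\right) - 258 = -5103 - 258 = -5361$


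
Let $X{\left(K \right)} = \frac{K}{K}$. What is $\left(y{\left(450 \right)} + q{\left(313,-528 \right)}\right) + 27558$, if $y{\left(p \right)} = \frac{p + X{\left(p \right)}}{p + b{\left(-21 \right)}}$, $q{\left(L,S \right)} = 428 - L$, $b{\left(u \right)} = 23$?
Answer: $\frac{1189980}{43} \approx 27674.0$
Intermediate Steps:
$X{\left(K \right)} = 1$
$y{\left(p \right)} = \frac{1 + p}{23 + p}$ ($y{\left(p \right)} = \frac{p + 1}{p + 23} = \frac{1 + p}{23 + p}$)
$\left(y{\left(450 \right)} + q{\left(313,-528 \right)}\right) + 27558 = \left(\frac{1 + 450}{23 + 450} + \left(428 - 313\right)\right) + 27558 = \left(\frac{1}{473} \cdot 451 + \left(428 - 313\right)\right) + 27558 = \left(\frac{1}{473} \cdot 451 + 115\right) + 27558 = \left(\frac{41}{43} + 115\right) + 27558 = \frac{4986}{43} + 27558 = \frac{1189980}{43}$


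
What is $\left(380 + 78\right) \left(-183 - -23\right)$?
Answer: $-73280$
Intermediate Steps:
$\left(380 + 78\right) \left(-183 - -23\right) = 458 \left(-183 + 23\right) = 458 \left(-160\right) = -73280$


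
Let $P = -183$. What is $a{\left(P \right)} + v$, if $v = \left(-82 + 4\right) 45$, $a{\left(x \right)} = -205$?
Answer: $-3715$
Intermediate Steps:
$v = -3510$ ($v = \left(-78\right) 45 = -3510$)
$a{\left(P \right)} + v = -205 - 3510 = -3715$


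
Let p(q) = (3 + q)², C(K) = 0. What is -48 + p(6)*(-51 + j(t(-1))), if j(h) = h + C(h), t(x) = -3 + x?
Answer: -4503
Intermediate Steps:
j(h) = h (j(h) = h + 0 = h)
-48 + p(6)*(-51 + j(t(-1))) = -48 + (3 + 6)²*(-51 + (-3 - 1)) = -48 + 9²*(-51 - 4) = -48 + 81*(-55) = -48 - 4455 = -4503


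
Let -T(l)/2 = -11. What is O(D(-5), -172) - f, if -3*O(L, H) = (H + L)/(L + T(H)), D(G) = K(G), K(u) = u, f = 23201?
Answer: -394358/17 ≈ -23198.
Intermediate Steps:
T(l) = 22 (T(l) = -2*(-11) = 22)
D(G) = G
O(L, H) = -(H + L)/(3*(22 + L)) (O(L, H) = -(H + L)/(3*(L + 22)) = -(H + L)/(3*(22 + L)))
O(D(-5), -172) - f = (-1*(-172) - 1*(-5))/(3*(22 - 5)) - 1*23201 = (1/3)*(172 + 5)/17 - 23201 = (1/3)*(1/17)*177 - 23201 = 59/17 - 23201 = -394358/17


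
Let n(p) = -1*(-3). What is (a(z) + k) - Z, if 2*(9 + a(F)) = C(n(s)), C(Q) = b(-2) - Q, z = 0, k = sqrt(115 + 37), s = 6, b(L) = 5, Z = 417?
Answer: -425 + 2*sqrt(38) ≈ -412.67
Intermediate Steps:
n(p) = 3
k = 2*sqrt(38) (k = sqrt(152) = 2*sqrt(38) ≈ 12.329)
C(Q) = 5 - Q
a(F) = -8 (a(F) = -9 + (5 - 1*3)/2 = -9 + (5 - 3)/2 = -9 + (1/2)*2 = -9 + 1 = -8)
(a(z) + k) - Z = (-8 + 2*sqrt(38)) - 1*417 = (-8 + 2*sqrt(38)) - 417 = -425 + 2*sqrt(38)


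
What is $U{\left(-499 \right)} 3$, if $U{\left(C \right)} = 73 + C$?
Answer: $-1278$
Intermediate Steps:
$U{\left(-499 \right)} 3 = \left(73 - 499\right) 3 = \left(-426\right) 3 = -1278$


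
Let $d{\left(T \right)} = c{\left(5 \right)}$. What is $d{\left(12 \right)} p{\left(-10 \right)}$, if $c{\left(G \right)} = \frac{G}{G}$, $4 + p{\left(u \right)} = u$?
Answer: $-14$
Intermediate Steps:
$p{\left(u \right)} = -4 + u$
$c{\left(G \right)} = 1$
$d{\left(T \right)} = 1$
$d{\left(12 \right)} p{\left(-10 \right)} = 1 \left(-4 - 10\right) = 1 \left(-14\right) = -14$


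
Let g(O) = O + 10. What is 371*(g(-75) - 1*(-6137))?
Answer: 2252712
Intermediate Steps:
g(O) = 10 + O
371*(g(-75) - 1*(-6137)) = 371*((10 - 75) - 1*(-6137)) = 371*(-65 + 6137) = 371*6072 = 2252712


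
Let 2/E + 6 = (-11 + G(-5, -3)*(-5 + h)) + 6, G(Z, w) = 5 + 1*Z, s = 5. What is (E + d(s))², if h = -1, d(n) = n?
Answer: 2809/121 ≈ 23.215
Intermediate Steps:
G(Z, w) = 5 + Z
E = -2/11 (E = 2/(-6 + ((-11 + (5 - 5)*(-5 - 1)) + 6)) = 2/(-6 + ((-11 + 0*(-6)) + 6)) = 2/(-6 + ((-11 + 0) + 6)) = 2/(-6 + (-11 + 6)) = 2/(-6 - 5) = 2/(-11) = 2*(-1/11) = -2/11 ≈ -0.18182)
(E + d(s))² = (-2/11 + 5)² = (53/11)² = 2809/121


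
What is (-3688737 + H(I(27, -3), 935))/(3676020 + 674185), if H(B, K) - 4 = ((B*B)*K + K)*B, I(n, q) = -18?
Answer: -9158483/4350205 ≈ -2.1053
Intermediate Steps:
H(B, K) = 4 + B*(K + K*B²) (H(B, K) = 4 + ((B*B)*K + K)*B = 4 + (B²*K + K)*B = 4 + (K*B² + K)*B = 4 + (K + K*B²)*B = 4 + B*(K + K*B²))
(-3688737 + H(I(27, -3), 935))/(3676020 + 674185) = (-3688737 + (4 - 18*935 + 935*(-18)³))/(3676020 + 674185) = (-3688737 + (4 - 16830 + 935*(-5832)))/4350205 = (-3688737 + (4 - 16830 - 5452920))*(1/4350205) = (-3688737 - 5469746)*(1/4350205) = -9158483*1/4350205 = -9158483/4350205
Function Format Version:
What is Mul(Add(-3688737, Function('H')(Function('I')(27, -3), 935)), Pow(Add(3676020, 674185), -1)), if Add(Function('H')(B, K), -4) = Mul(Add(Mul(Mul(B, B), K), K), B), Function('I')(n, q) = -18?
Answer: Rational(-9158483, 4350205) ≈ -2.1053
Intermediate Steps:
Function('H')(B, K) = Add(4, Mul(B, Add(K, Mul(K, Pow(B, 2))))) (Function('H')(B, K) = Add(4, Mul(Add(Mul(Mul(B, B), K), K), B)) = Add(4, Mul(Add(Mul(Pow(B, 2), K), K), B)) = Add(4, Mul(Add(Mul(K, Pow(B, 2)), K), B)) = Add(4, Mul(Add(K, Mul(K, Pow(B, 2))), B)) = Add(4, Mul(B, Add(K, Mul(K, Pow(B, 2))))))
Mul(Add(-3688737, Function('H')(Function('I')(27, -3), 935)), Pow(Add(3676020, 674185), -1)) = Mul(Add(-3688737, Add(4, Mul(-18, 935), Mul(935, Pow(-18, 3)))), Pow(Add(3676020, 674185), -1)) = Mul(Add(-3688737, Add(4, -16830, Mul(935, -5832))), Pow(4350205, -1)) = Mul(Add(-3688737, Add(4, -16830, -5452920)), Rational(1, 4350205)) = Mul(Add(-3688737, -5469746), Rational(1, 4350205)) = Mul(-9158483, Rational(1, 4350205)) = Rational(-9158483, 4350205)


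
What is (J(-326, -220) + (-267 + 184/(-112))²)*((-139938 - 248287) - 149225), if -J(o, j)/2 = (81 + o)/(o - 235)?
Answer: -710806006032575/18326 ≈ -3.8787e+10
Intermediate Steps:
J(o, j) = -2*(81 + o)/(-235 + o) (J(o, j) = -2*(81 + o)/(o - 235) = -2*(81 + o)/(-235 + o))
(J(-326, -220) + (-267 + 184/(-112))²)*((-139938 - 248287) - 149225) = (2*(-81 - 1*(-326))/(-235 - 326) + (-267 + 184/(-112))²)*((-139938 - 248287) - 149225) = (2*(-81 + 326)/(-561) + (-267 + 184*(-1/112))²)*(-388225 - 149225) = (2*(-1/561)*245 + (-267 - 23/14)²)*(-537450) = (-490/561 + (-3761/14)²)*(-537450) = (-490/561 + 14145121/196)*(-537450) = (7935316841/109956)*(-537450) = -710806006032575/18326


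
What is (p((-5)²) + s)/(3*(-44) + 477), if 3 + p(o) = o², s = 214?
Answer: 836/345 ≈ 2.4232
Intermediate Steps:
p(o) = -3 + o²
(p((-5)²) + s)/(3*(-44) + 477) = ((-3 + ((-5)²)²) + 214)/(3*(-44) + 477) = ((-3 + 25²) + 214)/(-132 + 477) = ((-3 + 625) + 214)/345 = (622 + 214)*(1/345) = 836*(1/345) = 836/345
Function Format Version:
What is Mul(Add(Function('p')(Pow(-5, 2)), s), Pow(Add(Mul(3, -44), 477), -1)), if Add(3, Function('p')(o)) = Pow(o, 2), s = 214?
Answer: Rational(836, 345) ≈ 2.4232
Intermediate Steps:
Function('p')(o) = Add(-3, Pow(o, 2))
Mul(Add(Function('p')(Pow(-5, 2)), s), Pow(Add(Mul(3, -44), 477), -1)) = Mul(Add(Add(-3, Pow(Pow(-5, 2), 2)), 214), Pow(Add(Mul(3, -44), 477), -1)) = Mul(Add(Add(-3, Pow(25, 2)), 214), Pow(Add(-132, 477), -1)) = Mul(Add(Add(-3, 625), 214), Pow(345, -1)) = Mul(Add(622, 214), Rational(1, 345)) = Mul(836, Rational(1, 345)) = Rational(836, 345)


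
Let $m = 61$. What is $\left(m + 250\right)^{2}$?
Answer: $96721$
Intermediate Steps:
$\left(m + 250\right)^{2} = \left(61 + 250\right)^{2} = 311^{2} = 96721$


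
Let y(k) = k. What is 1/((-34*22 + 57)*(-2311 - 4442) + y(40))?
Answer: 1/4666363 ≈ 2.1430e-7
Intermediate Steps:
1/((-34*22 + 57)*(-2311 - 4442) + y(40)) = 1/((-34*22 + 57)*(-2311 - 4442) + 40) = 1/((-748 + 57)*(-6753) + 40) = 1/(-691*(-6753) + 40) = 1/(4666323 + 40) = 1/4666363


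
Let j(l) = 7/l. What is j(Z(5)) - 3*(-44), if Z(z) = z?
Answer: 667/5 ≈ 133.40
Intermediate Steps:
j(Z(5)) - 3*(-44) = 7/5 - 3*(-44) = 7*(⅕) + 132 = 7/5 + 132 = 667/5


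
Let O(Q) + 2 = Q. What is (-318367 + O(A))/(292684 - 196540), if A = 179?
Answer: -159095/48072 ≈ -3.3095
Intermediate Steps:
O(Q) = -2 + Q
(-318367 + O(A))/(292684 - 196540) = (-318367 + (-2 + 179))/(292684 - 196540) = (-318367 + 177)/96144 = -318190*1/96144 = -159095/48072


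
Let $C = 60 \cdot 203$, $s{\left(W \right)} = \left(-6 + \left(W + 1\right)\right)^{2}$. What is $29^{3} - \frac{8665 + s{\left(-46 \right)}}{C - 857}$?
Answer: $\frac{276145381}{11323} \approx 24388.0$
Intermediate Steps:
$s{\left(W \right)} = \left(-5 + W\right)^{2}$ ($s{\left(W \right)} = \left(-6 + \left(1 + W\right)\right)^{2} = \left(-5 + W\right)^{2}$)
$C = 12180$
$29^{3} - \frac{8665 + s{\left(-46 \right)}}{C - 857} = 29^{3} - \frac{8665 + \left(-5 - 46\right)^{2}}{12180 - 857} = 24389 - \frac{8665 + \left(-51\right)^{2}}{11323} = 24389 - \left(8665 + 2601\right) \frac{1}{11323} = 24389 - 11266 \cdot \frac{1}{11323} = 24389 - \frac{11266}{11323} = \frac{276145381}{11323}$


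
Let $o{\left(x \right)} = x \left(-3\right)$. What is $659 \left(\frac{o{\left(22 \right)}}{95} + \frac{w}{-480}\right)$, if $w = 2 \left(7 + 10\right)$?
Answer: $- \frac{2300569}{4560} \approx -504.51$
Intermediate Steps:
$o{\left(x \right)} = - 3 x$
$w = 34$ ($w = 2 \cdot 17 = 34$)
$659 \left(\frac{o{\left(22 \right)}}{95} + \frac{w}{-480}\right) = 659 \left(\frac{\left(-3\right) 22}{95} + \frac{34}{-480}\right) = 659 \left(\left(-66\right) \frac{1}{95} + 34 \left(- \frac{1}{480}\right)\right) = 659 \left(- \frac{66}{95} - \frac{17}{240}\right) = 659 \left(- \frac{3491}{4560}\right) = - \frac{2300569}{4560}$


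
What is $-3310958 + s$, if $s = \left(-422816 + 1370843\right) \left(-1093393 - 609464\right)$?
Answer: $-1614357724097$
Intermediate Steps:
$s = -1614354413139$ ($s = 948027 \left(-1702857\right) = -1614354413139$)
$-3310958 + s = -3310958 - 1614354413139 = -1614357724097$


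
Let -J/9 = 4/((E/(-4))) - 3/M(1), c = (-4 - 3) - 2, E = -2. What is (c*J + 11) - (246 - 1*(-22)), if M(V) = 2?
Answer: 539/2 ≈ 269.50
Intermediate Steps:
c = -9 (c = -7 - 2 = -9)
J = -117/2 (J = -9*(4/((-2/(-4))) - 3/2) = -9*(4/((-2*(-¼))) - 3*½) = -9*(4/(½) - 3/2) = -9*(4*2 - 3/2) = -9*(8 - 3/2) = -9*13/2 = -117/2 ≈ -58.500)
(c*J + 11) - (246 - 1*(-22)) = (-9*(-117/2) + 11) - (246 - 1*(-22)) = (1053/2 + 11) - (246 + 22) = 1075/2 - 1*268 = 1075/2 - 268 = 539/2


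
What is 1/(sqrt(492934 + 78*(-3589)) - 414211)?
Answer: -414211/171570539529 - 128*sqrt(13)/171570539529 ≈ -2.4169e-6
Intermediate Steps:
1/(sqrt(492934 + 78*(-3589)) - 414211) = 1/(sqrt(492934 - 279942) - 414211) = 1/(sqrt(212992) - 414211) = 1/(128*sqrt(13) - 414211) = 1/(-414211 + 128*sqrt(13))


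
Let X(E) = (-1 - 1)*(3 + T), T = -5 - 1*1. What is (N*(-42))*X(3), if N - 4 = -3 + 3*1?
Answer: -1008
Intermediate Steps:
T = -6 (T = -5 - 1 = -6)
X(E) = 6 (X(E) = (-1 - 1)*(3 - 6) = -2*(-3) = 6)
N = 4 (N = 4 + (-3 + 3*1) = 4 + (-3 + 3) = 4 + 0 = 4)
(N*(-42))*X(3) = (4*(-42))*6 = -168*6 = -1008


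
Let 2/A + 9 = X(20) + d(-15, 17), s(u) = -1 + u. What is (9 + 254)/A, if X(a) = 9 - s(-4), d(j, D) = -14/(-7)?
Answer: 1841/2 ≈ 920.50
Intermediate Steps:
d(j, D) = 2 (d(j, D) = -14*(-1/7) = 2)
X(a) = 14 (X(a) = 9 - (-1 - 4) = 9 - 1*(-5) = 9 + 5 = 14)
A = 2/7 (A = 2/(-9 + (14 + 2)) = 2/(-9 + 16) = 2/7 ≈ 0.28571)
(9 + 254)/A = (9 + 254)/(2/7) = 263*(7/2) = 1841/2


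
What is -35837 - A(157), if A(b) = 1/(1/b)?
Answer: -35994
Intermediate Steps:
A(b) = b
-35837 - A(157) = -35837 - 1*157 = -35837 - 157 = -35994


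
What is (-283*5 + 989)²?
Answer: 181476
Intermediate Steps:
(-283*5 + 989)² = (-1415 + 989)² = (-426)² = 181476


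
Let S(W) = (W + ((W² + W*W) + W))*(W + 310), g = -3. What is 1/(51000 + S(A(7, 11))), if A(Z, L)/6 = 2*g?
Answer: 1/741480 ≈ 1.3487e-6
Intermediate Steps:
A(Z, L) = -36 (A(Z, L) = 6*(2*(-3)) = 6*(-6) = -36)
S(W) = (310 + W)*(2*W + 2*W²) (S(W) = (W + ((W² + W²) + W))*(310 + W) = (W + (2*W² + W))*(310 + W) = (W + (W + 2*W²))*(310 + W) = (2*W + 2*W²)*(310 + W) = (310 + W)*(2*W + 2*W²))
1/(51000 + S(A(7, 11))) = 1/(51000 + 2*(-36)*(310 + (-36)² + 311*(-36))) = 1/(51000 + 2*(-36)*(310 + 1296 - 11196)) = 1/(51000 + 2*(-36)*(-9590)) = 1/(51000 + 690480) = 1/741480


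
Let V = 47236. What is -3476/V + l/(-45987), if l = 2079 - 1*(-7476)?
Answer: -50932566/181020161 ≈ -0.28136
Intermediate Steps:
l = 9555 (l = 2079 + 7476 = 9555)
-3476/V + l/(-45987) = -3476/47236 + 9555/(-45987) = -3476*1/47236 + 9555*(-1/45987) = -869/11809 - 3185/15329 = -50932566/181020161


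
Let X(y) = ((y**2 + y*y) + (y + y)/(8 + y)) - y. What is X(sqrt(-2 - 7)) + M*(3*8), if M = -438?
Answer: -768672/73 - 171*I/73 ≈ -10530.0 - 2.3425*I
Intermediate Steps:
X(y) = -y + 2*y**2 + 2*y/(8 + y) (X(y) = ((y**2 + y**2) + (2*y)/(8 + y)) - y = (2*y**2 + 2*y/(8 + y)) - y = -y + 2*y**2 + 2*y/(8 + y))
X(sqrt(-2 - 7)) + M*(3*8) = sqrt(-2 - 7)*(-6 + 2*(sqrt(-2 - 7))**2 + 15*sqrt(-2 - 7))/(8 + sqrt(-2 - 7)) - 1314*8 = sqrt(-9)*(-6 + 2*(sqrt(-9))**2 + 15*sqrt(-9))/(8 + sqrt(-9)) - 438*24 = (3*I)*(-6 + 2*(3*I)**2 + 15*(3*I))/(8 + 3*I) - 10512 = (3*I)*((8 - 3*I)/73)*(-6 + 2*(-9) + 45*I) - 10512 = (3*I)*((8 - 3*I)/73)*(-6 - 18 + 45*I) - 10512 = (3*I)*((8 - 3*I)/73)*(-24 + 45*I) - 10512 = 3*I*(-24 + 45*I)*(8 - 3*I)/73 - 10512 = -10512 + 3*I*(-24 + 45*I)*(8 - 3*I)/73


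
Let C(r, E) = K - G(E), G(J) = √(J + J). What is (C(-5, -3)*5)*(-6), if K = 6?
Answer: -180 + 30*I*√6 ≈ -180.0 + 73.485*I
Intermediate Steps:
G(J) = √2*√J (G(J) = √(2*J) = √2*√J)
C(r, E) = 6 - √2*√E
(C(-5, -3)*5)*(-6) = ((6 - √2*√(-3))*5)*(-6) = ((6 - √2*I*√3)*5)*(-6) = ((6 - I*√6)*5)*(-6) = (30 - 5*I*√6)*(-6) = -180 + 30*I*√6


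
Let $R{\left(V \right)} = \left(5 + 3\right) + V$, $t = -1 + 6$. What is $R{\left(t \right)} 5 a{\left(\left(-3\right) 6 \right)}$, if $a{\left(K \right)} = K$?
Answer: $-1170$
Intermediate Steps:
$t = 5$
$R{\left(V \right)} = 8 + V$
$R{\left(t \right)} 5 a{\left(\left(-3\right) 6 \right)} = \left(8 + 5\right) 5 \left(\left(-3\right) 6\right) = 13 \cdot 5 \left(-18\right) = 65 \left(-18\right) = -1170$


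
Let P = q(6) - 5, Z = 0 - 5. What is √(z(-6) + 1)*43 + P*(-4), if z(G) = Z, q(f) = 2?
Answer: 12 + 86*I ≈ 12.0 + 86.0*I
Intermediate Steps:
Z = -5
z(G) = -5
P = -3 (P = 2 - 5 = -3)
√(z(-6) + 1)*43 + P*(-4) = √(-5 + 1)*43 - 3*(-4) = √(-4)*43 + 12 = (2*I)*43 + 12 = 86*I + 12 = 12 + 86*I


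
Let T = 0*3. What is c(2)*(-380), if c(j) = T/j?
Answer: 0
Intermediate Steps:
T = 0
c(j) = 0 (c(j) = 0/j = 0)
c(2)*(-380) = 0*(-380) = 0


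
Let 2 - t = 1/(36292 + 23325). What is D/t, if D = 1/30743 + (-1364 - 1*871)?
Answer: -4096320078668/3665580119 ≈ -1117.5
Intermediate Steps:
D = -68710604/30743 (D = 1/30743 + (-1364 - 871) = 1/30743 - 2235 = -68710604/30743 ≈ -2235.0)
t = 119233/59617 (t = 2 - 1/(36292 + 23325) = 2 - 1/59617 = 119233/59617 ≈ 2.0000)
D/t = -68710604/(30743*119233/59617) = -68710604/30743*59617/119233 = -4096320078668/3665580119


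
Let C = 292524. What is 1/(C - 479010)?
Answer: -1/186486 ≈ -5.3623e-6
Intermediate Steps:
1/(C - 479010) = 1/(292524 - 479010) = 1/(-186486) = -1/186486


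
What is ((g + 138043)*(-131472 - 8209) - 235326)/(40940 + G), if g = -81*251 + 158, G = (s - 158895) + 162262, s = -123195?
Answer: 1372036233/6574 ≈ 2.0871e+5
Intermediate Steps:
G = -119828 (G = (-123195 - 158895) + 162262 = -282090 + 162262 = -119828)
g = -20173 (g = -20331 + 158 = -20173)
((g + 138043)*(-131472 - 8209) - 235326)/(40940 + G) = ((-20173 + 138043)*(-131472 - 8209) - 235326)/(40940 - 119828) = (117870*(-139681) - 235326)/(-78888) = (-16464199470 - 235326)*(-1/78888) = -16464434796*(-1/78888) = 1372036233/6574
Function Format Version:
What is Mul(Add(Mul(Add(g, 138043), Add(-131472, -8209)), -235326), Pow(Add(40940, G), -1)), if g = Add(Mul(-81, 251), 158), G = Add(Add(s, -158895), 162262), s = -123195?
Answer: Rational(1372036233, 6574) ≈ 2.0871e+5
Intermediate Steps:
G = -119828 (G = Add(Add(-123195, -158895), 162262) = Add(-282090, 162262) = -119828)
g = -20173 (g = Add(-20331, 158) = -20173)
Mul(Add(Mul(Add(g, 138043), Add(-131472, -8209)), -235326), Pow(Add(40940, G), -1)) = Mul(Add(Mul(Add(-20173, 138043), Add(-131472, -8209)), -235326), Pow(Add(40940, -119828), -1)) = Mul(Add(Mul(117870, -139681), -235326), Pow(-78888, -1)) = Mul(Add(-16464199470, -235326), Rational(-1, 78888)) = Mul(-16464434796, Rational(-1, 78888)) = Rational(1372036233, 6574)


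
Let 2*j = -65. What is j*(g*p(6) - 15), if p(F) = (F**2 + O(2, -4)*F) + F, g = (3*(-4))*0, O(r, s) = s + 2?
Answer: 975/2 ≈ 487.50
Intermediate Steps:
j = -65/2 (j = (1/2)*(-65) = -65/2 ≈ -32.500)
O(r, s) = 2 + s
g = 0 (g = -12*0 = 0)
p(F) = F**2 - F (p(F) = (F**2 + (2 - 4)*F) + F = (F**2 - 2*F) + F = F**2 - F)
j*(g*p(6) - 15) = -65*(0*(6*(-1 + 6)) - 15)/2 = -65*(0*(6*5) - 15)/2 = -65*(0*30 - 15)/2 = -65*(0 - 15)/2 = -65/2*(-15) = 975/2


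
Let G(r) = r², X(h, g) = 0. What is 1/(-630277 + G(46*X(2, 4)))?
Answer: -1/630277 ≈ -1.5866e-6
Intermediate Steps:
1/(-630277 + G(46*X(2, 4))) = 1/(-630277 + (46*0)²) = 1/(-630277 + 0²) = 1/(-630277 + 0) = 1/(-630277) = -1/630277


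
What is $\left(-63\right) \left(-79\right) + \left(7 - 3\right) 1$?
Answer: $4981$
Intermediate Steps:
$\left(-63\right) \left(-79\right) + \left(7 - 3\right) 1 = 4977 + 4 \cdot 1 = 4977 + 4 = 4981$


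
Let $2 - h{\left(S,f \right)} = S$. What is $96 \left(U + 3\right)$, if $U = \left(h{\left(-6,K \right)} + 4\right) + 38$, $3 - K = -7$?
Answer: $5088$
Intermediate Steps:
$K = 10$ ($K = 3 - -7 = 3 + 7 = 10$)
$h{\left(S,f \right)} = 2 - S$
$U = 50$ ($U = \left(\left(2 - -6\right) + 4\right) + 38 = \left(\left(2 + 6\right) + 4\right) + 38 = \left(8 + 4\right) + 38 = 12 + 38 = 50$)
$96 \left(U + 3\right) = 96 \left(50 + 3\right) = 96 \cdot 53 = 5088$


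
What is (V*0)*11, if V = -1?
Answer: 0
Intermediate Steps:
(V*0)*11 = -1*0*11 = 0*11 = 0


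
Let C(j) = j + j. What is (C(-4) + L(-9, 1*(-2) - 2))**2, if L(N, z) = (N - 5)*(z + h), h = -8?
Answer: 25600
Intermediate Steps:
C(j) = 2*j
L(N, z) = (-8 + z)*(-5 + N) (L(N, z) = (N - 5)*(z - 8) = (-5 + N)*(-8 + z) = (-8 + z)*(-5 + N))
(C(-4) + L(-9, 1*(-2) - 2))**2 = (2*(-4) + (40 - 8*(-9) - 5*(1*(-2) - 2) - 9*(1*(-2) - 2)))**2 = (-8 + (40 + 72 - 5*(-2 - 2) - 9*(-2 - 2)))**2 = (-8 + (40 + 72 - 5*(-4) - 9*(-4)))**2 = (-8 + (40 + 72 + 20 + 36))**2 = (-8 + 168)**2 = 160**2 = 25600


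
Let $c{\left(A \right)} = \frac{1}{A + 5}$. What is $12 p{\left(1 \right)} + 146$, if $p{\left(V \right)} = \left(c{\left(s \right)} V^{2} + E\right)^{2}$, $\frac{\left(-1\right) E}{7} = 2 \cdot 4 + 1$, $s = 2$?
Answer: $\frac{2330354}{49} \approx 47558.0$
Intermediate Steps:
$c{\left(A \right)} = \frac{1}{5 + A}$
$E = -63$ ($E = - 7 \left(2 \cdot 4 + 1\right) = - 7 \left(8 + 1\right) = \left(-7\right) 9 = -63$)
$p{\left(V \right)} = \left(-63 + \frac{V^{2}}{7}\right)^{2}$ ($p{\left(V \right)} = \left(\frac{V^{2}}{5 + 2} - 63\right)^{2} = \left(\frac{V^{2}}{7} - 63\right)^{2} = \left(-63 + \frac{V^{2}}{7}\right)^{2}$)
$12 p{\left(1 \right)} + 146 = 12 \frac{\left(-441 + 1^{2}\right)^{2}}{49} + 146 = 12 \frac{\left(-441 + 1\right)^{2}}{49} + 146 = 12 \frac{\left(-440\right)^{2}}{49} + 146 = 12 \cdot \frac{1}{49} \cdot 193600 + 146 = 12 \cdot \frac{193600}{49} + 146 = \frac{2323200}{49} + 146 = \frac{2330354}{49}$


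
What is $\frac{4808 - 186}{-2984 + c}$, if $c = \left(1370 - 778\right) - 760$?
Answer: $- \frac{2311}{1576} \approx -1.4664$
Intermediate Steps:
$c = -168$ ($c = \left(1370 - 778\right) - 760 = 592 - 760 = -168$)
$\frac{4808 - 186}{-2984 + c} = \frac{4808 - 186}{-2984 - 168} = \frac{4622}{-3152} = 4622 \left(- \frac{1}{3152}\right) = - \frac{2311}{1576}$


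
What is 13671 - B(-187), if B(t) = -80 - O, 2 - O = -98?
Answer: 13851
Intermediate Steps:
O = 100 (O = 2 - 1*(-98) = 2 + 98 = 100)
B(t) = -180 (B(t) = -80 - 1*100 = -80 - 100 = -180)
13671 - B(-187) = 13671 - 1*(-180) = 13671 + 180 = 13851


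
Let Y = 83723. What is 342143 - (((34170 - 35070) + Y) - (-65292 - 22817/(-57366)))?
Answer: 11130633065/57366 ≈ 1.9403e+5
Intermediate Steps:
342143 - (((34170 - 35070) + Y) - (-65292 - 22817/(-57366))) = 342143 - (((34170 - 35070) + 83723) - (-65292 - 22817/(-57366))) = 342143 - ((-900 + 83723) - (-65292 - 22817*(-1)/57366)) = 342143 - (82823 - (-65292 - 1*(-22817/57366))) = 342143 - (82823 - (-65292 + 22817/57366)) = 342143 - (82823 - 1*(-3745518055/57366)) = 342143 - (82823 + 3745518055/57366) = 342143 - 1*8496742273/57366 = 342143 - 8496742273/57366 = 11130633065/57366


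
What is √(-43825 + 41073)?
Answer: 8*I*√43 ≈ 52.46*I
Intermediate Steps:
√(-43825 + 41073) = √(-2752) = 8*I*√43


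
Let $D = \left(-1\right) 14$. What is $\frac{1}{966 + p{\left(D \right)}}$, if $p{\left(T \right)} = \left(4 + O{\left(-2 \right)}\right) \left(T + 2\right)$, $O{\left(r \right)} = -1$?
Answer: $\frac{1}{930} \approx 0.0010753$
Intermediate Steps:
$D = -14$
$p{\left(T \right)} = 6 + 3 T$ ($p{\left(T \right)} = \left(4 - 1\right) \left(T + 2\right) = 3 \left(2 + T\right) = 6 + 3 T$)
$\frac{1}{966 + p{\left(D \right)}} = \frac{1}{966 + \left(6 + 3 \left(-14\right)\right)} = \frac{1}{966 + \left(6 - 42\right)} = \frac{1}{966 - 36} = \frac{1}{930}$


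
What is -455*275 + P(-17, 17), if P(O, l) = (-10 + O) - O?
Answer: -125135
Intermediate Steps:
P(O, l) = -10
-455*275 + P(-17, 17) = -455*275 - 10 = -125125 - 10 = -125135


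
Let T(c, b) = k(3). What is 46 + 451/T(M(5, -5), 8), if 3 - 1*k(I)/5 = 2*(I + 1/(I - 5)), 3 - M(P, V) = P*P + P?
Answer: 9/10 ≈ 0.90000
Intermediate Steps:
M(P, V) = 3 - P - P**2 (M(P, V) = 3 - (P*P + P) = 3 - (P**2 + P) = 3 - (P + P**2) = 3 + (-P - P**2) = 3 - P - P**2)
k(I) = 15 - 10*I - 10/(-5 + I) (k(I) = 15 - 10*(I + 1/(I - 5)) = 15 - 10*(I + 1/(-5 + I)) = 15 - 5*(2*I + 2/(-5 + I)) = 15 + (-10*I - 10/(-5 + I)) = 15 - 10*I - 10/(-5 + I))
T(c, b) = -10 (T(c, b) = 5*(-17 - 2*3**2 + 13*3)/(-5 + 3) = 5*(-17 - 2*9 + 39)/(-2) = 5*(-1/2)*(-17 - 18 + 39) = 5*(-1/2)*4 = -10)
46 + 451/T(M(5, -5), 8) = 46 + 451/(-10) = 46 + 451*(-1/10) = 46 - 451/10 = 9/10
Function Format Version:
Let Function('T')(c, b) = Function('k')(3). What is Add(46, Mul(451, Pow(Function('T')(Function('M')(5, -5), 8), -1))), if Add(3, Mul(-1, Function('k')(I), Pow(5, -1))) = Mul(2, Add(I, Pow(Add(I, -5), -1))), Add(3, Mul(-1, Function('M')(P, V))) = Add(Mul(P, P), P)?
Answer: Rational(9, 10) ≈ 0.90000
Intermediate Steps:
Function('M')(P, V) = Add(3, Mul(-1, P), Mul(-1, Pow(P, 2))) (Function('M')(P, V) = Add(3, Mul(-1, Add(Mul(P, P), P))) = Add(3, Mul(-1, Add(Pow(P, 2), P))) = Add(3, Mul(-1, Add(P, Pow(P, 2)))) = Add(3, Add(Mul(-1, P), Mul(-1, Pow(P, 2)))) = Add(3, Mul(-1, P), Mul(-1, Pow(P, 2))))
Function('k')(I) = Add(15, Mul(-10, I), Mul(-10, Pow(Add(-5, I), -1))) (Function('k')(I) = Add(15, Mul(-5, Mul(2, Add(I, Pow(Add(I, -5), -1))))) = Add(15, Mul(-5, Mul(2, Add(I, Pow(Add(-5, I), -1))))) = Add(15, Mul(-5, Add(Mul(2, I), Mul(2, Pow(Add(-5, I), -1))))) = Add(15, Add(Mul(-10, I), Mul(-10, Pow(Add(-5, I), -1)))) = Add(15, Mul(-10, I), Mul(-10, Pow(Add(-5, I), -1))))
Function('T')(c, b) = -10 (Function('T')(c, b) = Mul(5, Pow(Add(-5, 3), -1), Add(-17, Mul(-2, Pow(3, 2)), Mul(13, 3))) = Mul(5, Pow(-2, -1), Add(-17, Mul(-2, 9), 39)) = Mul(5, Rational(-1, 2), Add(-17, -18, 39)) = Mul(5, Rational(-1, 2), 4) = -10)
Add(46, Mul(451, Pow(Function('T')(Function('M')(5, -5), 8), -1))) = Add(46, Mul(451, Pow(-10, -1))) = Add(46, Mul(451, Rational(-1, 10))) = Add(46, Rational(-451, 10)) = Rational(9, 10)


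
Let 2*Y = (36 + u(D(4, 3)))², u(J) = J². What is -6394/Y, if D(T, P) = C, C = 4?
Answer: -3197/676 ≈ -4.7293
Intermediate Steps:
D(T, P) = 4
Y = 1352 (Y = (36 + 4²)²/2 = (36 + 16)²/2 = (½)*52² = (½)*2704 = 1352)
-6394/Y = -6394/1352 = -6394*1/1352 = -3197/676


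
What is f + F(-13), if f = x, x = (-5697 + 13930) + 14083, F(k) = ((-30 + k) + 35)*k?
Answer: 22420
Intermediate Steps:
F(k) = k*(5 + k) (F(k) = (5 + k)*k = k*(5 + k))
x = 22316 (x = 8233 + 14083 = 22316)
f = 22316
f + F(-13) = 22316 - 13*(5 - 13) = 22316 - 13*(-8) = 22316 + 104 = 22420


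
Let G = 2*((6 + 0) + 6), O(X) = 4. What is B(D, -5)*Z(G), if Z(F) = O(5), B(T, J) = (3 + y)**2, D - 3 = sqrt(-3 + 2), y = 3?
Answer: 144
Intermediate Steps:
D = 3 + I (D = 3 + sqrt(-3 + 2) = 3 + sqrt(-1) = 3 + I ≈ 3.0 + 1.0*I)
B(T, J) = 36 (B(T, J) = (3 + 3)**2 = 6**2 = 36)
G = 24 (G = 2*(6 + 6) = 2*12 = 24)
Z(F) = 4
B(D, -5)*Z(G) = 36*4 = 144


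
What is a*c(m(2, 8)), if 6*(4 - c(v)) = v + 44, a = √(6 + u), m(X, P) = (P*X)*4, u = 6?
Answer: -28*√3 ≈ -48.497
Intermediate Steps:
m(X, P) = 4*P*X
a = 2*√3 (a = √(6 + 6) = √12 = 2*√3 ≈ 3.4641)
c(v) = -10/3 - v/6 (c(v) = 4 - (v + 44)/6 = 4 - (44 + v)/6 = 4 + (-22/3 - v/6) = -10/3 - v/6)
a*c(m(2, 8)) = (2*√3)*(-10/3 - 2*8*2/3) = (2*√3)*(-10/3 - ⅙*64) = (2*√3)*(-10/3 - 32/3) = (2*√3)*(-14) = -28*√3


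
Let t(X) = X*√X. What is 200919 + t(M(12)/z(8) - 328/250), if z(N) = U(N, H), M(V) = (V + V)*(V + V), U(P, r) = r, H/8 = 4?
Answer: 200919 + 2086*√10430/3125 ≈ 2.0099e+5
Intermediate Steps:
H = 32 (H = 8*4 = 32)
M(V) = 4*V² (M(V) = (2*V)*(2*V) = 4*V²)
z(N) = 32
t(X) = X^(3/2)
200919 + t(M(12)/z(8) - 328/250) = 200919 + ((4*12²)/32 - 328/250)^(3/2) = 200919 + ((4*144)*(1/32) - 328*1/250)^(3/2) = 200919 + (576*(1/32) - 164/125)^(3/2) = 200919 + (18 - 164/125)^(3/2) = 200919 + (2086/125)^(3/2) = 200919 + 2086*√10430/3125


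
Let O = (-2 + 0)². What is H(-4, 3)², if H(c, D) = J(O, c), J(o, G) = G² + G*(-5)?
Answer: 1296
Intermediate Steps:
O = 4 (O = (-2)² = 4)
J(o, G) = G² - 5*G
H(c, D) = c*(-5 + c)
H(-4, 3)² = (-4*(-5 - 4))² = (-4*(-9))² = 36² = 1296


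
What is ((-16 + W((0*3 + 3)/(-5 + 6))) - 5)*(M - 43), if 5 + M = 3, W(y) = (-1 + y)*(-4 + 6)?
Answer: 765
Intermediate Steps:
W(y) = -2 + 2*y (W(y) = (-1 + y)*2 = -2 + 2*y)
M = -2 (M = -5 + 3 = -2)
((-16 + W((0*3 + 3)/(-5 + 6))) - 5)*(M - 43) = ((-16 + (-2 + 2*((0*3 + 3)/(-5 + 6)))) - 5)*(-2 - 43) = ((-16 + (-2 + 2*((0 + 3)/1))) - 5)*(-45) = ((-16 + (-2 + 2*(3*1))) - 5)*(-45) = ((-16 + (-2 + 2*3)) - 5)*(-45) = ((-16 + (-2 + 6)) - 5)*(-45) = ((-16 + 4) - 5)*(-45) = (-12 - 5)*(-45) = -17*(-45) = 765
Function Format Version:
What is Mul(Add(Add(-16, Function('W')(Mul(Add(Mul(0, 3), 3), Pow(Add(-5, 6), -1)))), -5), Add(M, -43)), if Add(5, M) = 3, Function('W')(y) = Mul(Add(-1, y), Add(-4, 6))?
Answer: 765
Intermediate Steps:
Function('W')(y) = Add(-2, Mul(2, y)) (Function('W')(y) = Mul(Add(-1, y), 2) = Add(-2, Mul(2, y)))
M = -2 (M = Add(-5, 3) = -2)
Mul(Add(Add(-16, Function('W')(Mul(Add(Mul(0, 3), 3), Pow(Add(-5, 6), -1)))), -5), Add(M, -43)) = Mul(Add(Add(-16, Add(-2, Mul(2, Mul(Add(Mul(0, 3), 3), Pow(Add(-5, 6), -1))))), -5), Add(-2, -43)) = Mul(Add(Add(-16, Add(-2, Mul(2, Mul(Add(0, 3), Pow(1, -1))))), -5), -45) = Mul(Add(Add(-16, Add(-2, Mul(2, Mul(3, 1)))), -5), -45) = Mul(Add(Add(-16, Add(-2, Mul(2, 3))), -5), -45) = Mul(Add(Add(-16, Add(-2, 6)), -5), -45) = Mul(Add(Add(-16, 4), -5), -45) = Mul(Add(-12, -5), -45) = Mul(-17, -45) = 765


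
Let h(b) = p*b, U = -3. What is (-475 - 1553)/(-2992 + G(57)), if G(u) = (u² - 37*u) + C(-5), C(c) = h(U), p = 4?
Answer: 507/466 ≈ 1.0880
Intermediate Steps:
h(b) = 4*b
C(c) = -12 (C(c) = 4*(-3) = -12)
G(u) = -12 + u² - 37*u (G(u) = (u² - 37*u) - 12 = -12 + u² - 37*u)
(-475 - 1553)/(-2992 + G(57)) = (-475 - 1553)/(-2992 + (-12 + 57² - 37*57)) = -2028/(-2992 + (-12 + 3249 - 2109)) = -2028/(-2992 + 1128) = -2028/(-1864) = -2028*(-1/1864) = 507/466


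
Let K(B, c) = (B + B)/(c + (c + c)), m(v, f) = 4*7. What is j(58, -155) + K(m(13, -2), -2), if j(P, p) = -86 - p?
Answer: 179/3 ≈ 59.667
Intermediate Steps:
m(v, f) = 28
K(B, c) = 2*B/(3*c) (K(B, c) = (2*B)/(c + 2*c) = (2*B)/((3*c)) = (2*B)*(1/(3*c)) = 2*B/(3*c))
j(58, -155) + K(m(13, -2), -2) = (-86 - 1*(-155)) + (⅔)*28/(-2) = (-86 + 155) + (⅔)*28*(-½) = 69 - 28/3 = 179/3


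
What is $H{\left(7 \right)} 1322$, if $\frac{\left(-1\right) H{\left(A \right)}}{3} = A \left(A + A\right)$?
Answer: $-388668$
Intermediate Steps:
$H{\left(A \right)} = - 6 A^{2}$ ($H{\left(A \right)} = - 3 A \left(A + A\right) = - 3 A 2 A = - 3 \cdot 2 A^{2} = - 6 A^{2}$)
$H{\left(7 \right)} 1322 = - 6 \cdot 7^{2} \cdot 1322 = \left(-6\right) 49 \cdot 1322 = \left(-294\right) 1322 = -388668$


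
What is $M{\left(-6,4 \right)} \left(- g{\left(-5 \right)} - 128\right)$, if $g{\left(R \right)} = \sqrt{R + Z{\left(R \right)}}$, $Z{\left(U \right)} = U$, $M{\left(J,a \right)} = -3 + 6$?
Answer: $-384 - 3 i \sqrt{10} \approx -384.0 - 9.4868 i$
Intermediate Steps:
$M{\left(J,a \right)} = 3$
$g{\left(R \right)} = \sqrt{2} \sqrt{R}$ ($g{\left(R \right)} = \sqrt{R + R} = \sqrt{2 R} = \sqrt{2} \sqrt{R}$)
$M{\left(-6,4 \right)} \left(- g{\left(-5 \right)} - 128\right) = 3 \left(- \sqrt{2} \sqrt{-5} - 128\right) = 3 \left(- \sqrt{2} i \sqrt{5} - 128\right) = 3 \left(- i \sqrt{10} - 128\right) = 3 \left(-128 - i \sqrt{10}\right) = -384 - 3 i \sqrt{10}$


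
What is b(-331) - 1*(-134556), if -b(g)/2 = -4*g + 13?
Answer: 131882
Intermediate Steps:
b(g) = -26 + 8*g (b(g) = -2*(-4*g + 13) = -2*(13 - 4*g) = -26 + 8*g)
b(-331) - 1*(-134556) = (-26 + 8*(-331)) - 1*(-134556) = (-26 - 2648) + 134556 = -2674 + 134556 = 131882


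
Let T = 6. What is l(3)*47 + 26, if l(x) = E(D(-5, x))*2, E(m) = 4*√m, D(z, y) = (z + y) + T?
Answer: 778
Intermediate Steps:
D(z, y) = 6 + y + z (D(z, y) = (z + y) + 6 = (y + z) + 6 = 6 + y + z)
l(x) = 8*√(1 + x) (l(x) = (4*√(6 + x - 5))*2 = (4*√(1 + x))*2 = 8*√(1 + x))
l(3)*47 + 26 = (8*√(1 + 3))*47 + 26 = (8*√4)*47 + 26 = (8*2)*47 + 26 = 16*47 + 26 = 752 + 26 = 778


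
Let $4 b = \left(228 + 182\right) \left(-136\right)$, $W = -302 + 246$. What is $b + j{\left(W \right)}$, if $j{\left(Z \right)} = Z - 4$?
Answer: $-14000$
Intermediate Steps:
$W = -56$
$j{\left(Z \right)} = -4 + Z$ ($j{\left(Z \right)} = Z - 4 = -4 + Z$)
$b = -13940$ ($b = \frac{\left(228 + 182\right) \left(-136\right)}{4} = \frac{410 \left(-136\right)}{4} = \frac{1}{4} \left(-55760\right) = -13940$)
$b + j{\left(W \right)} = -13940 - 60 = -14000$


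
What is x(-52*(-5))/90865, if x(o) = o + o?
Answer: 104/18173 ≈ 0.0057228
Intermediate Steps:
x(o) = 2*o
x(-52*(-5))/90865 = (2*(-52*(-5)))/90865 = (2*260)*(1/90865) = 520*(1/90865) = 104/18173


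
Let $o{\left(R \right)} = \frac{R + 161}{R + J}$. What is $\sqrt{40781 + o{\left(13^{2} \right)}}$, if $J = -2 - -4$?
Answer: $\frac{\sqrt{132503739}}{57} \approx 201.95$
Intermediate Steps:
$J = 2$ ($J = -2 + 4 = 2$)
$o{\left(R \right)} = \frac{161 + R}{2 + R}$ ($o{\left(R \right)} = \frac{R + 161}{R + 2} = \frac{161 + R}{2 + R}$)
$\sqrt{40781 + o{\left(13^{2} \right)}} = \sqrt{40781 + \frac{161 + 13^{2}}{2 + 13^{2}}} = \sqrt{40781 + \frac{161 + 169}{2 + 169}} = \sqrt{40781 + \frac{1}{171} \cdot 330} = \sqrt{40781 + \frac{110}{57}} = \sqrt{\frac{2324627}{57}} = \frac{\sqrt{132503739}}{57}$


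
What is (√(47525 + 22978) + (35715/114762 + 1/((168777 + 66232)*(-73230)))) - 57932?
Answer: -9534690052095215716/164585052690945 + √70503 ≈ -57666.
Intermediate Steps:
(√(47525 + 22978) + (35715/114762 + 1/((168777 + 66232)*(-73230)))) - 57932 = (√70503 + (35715*(1/114762) - 1/73230/235009)) - 57932 = (√70503 + (11905/38254 + (1/235009)*(-1/73230))) - 57932 = (√70503 + (11905/38254 - 1/17209709070)) - 57932 = (√70503 + 51220396610024/164585052690945) - 57932 = (51220396610024/164585052690945 + √70503) - 57932 = -9534690052095215716/164585052690945 + √70503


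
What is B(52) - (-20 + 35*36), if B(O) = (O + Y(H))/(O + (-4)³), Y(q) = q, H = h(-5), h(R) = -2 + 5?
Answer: -14935/12 ≈ -1244.6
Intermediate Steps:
h(R) = 3
H = 3
B(O) = (3 + O)/(-64 + O) (B(O) = (O + 3)/(O + (-4)³) = (3 + O)/(O - 64) = (3 + O)/(-64 + O))
B(52) - (-20 + 35*36) = (3 + 52)/(-64 + 52) - (-20 + 35*36) = 55/(-12) - (-20 + 1260) = -1/12*55 - 1*1240 = -55/12 - 1240 = -14935/12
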